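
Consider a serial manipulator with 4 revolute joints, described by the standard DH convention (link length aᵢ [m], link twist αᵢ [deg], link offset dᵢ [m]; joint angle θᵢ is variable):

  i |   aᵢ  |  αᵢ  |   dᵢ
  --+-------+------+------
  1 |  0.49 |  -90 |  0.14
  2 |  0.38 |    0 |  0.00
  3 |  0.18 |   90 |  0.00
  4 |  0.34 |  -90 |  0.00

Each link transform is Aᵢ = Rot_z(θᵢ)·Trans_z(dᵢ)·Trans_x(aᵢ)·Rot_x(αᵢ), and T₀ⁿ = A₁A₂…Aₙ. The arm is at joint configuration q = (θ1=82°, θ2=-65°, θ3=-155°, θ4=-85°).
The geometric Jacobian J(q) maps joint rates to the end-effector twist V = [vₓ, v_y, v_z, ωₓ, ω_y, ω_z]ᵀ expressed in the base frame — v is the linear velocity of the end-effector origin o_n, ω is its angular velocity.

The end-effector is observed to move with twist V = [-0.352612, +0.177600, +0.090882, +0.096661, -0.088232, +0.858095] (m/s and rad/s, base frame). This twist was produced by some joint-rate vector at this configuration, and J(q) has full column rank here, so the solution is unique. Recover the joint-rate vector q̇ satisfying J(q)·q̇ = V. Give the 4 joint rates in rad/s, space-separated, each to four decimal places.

0.7700 -0.5180 0.4100 -0.1150

o_n = [0.4036, 0.4381, 0.3496]
J₁: ẑ×o_n = [-0.4381, 0.4036, 0.0000], ω = ẑ
J2: z=[-0.9903, 0.1392, 0.0000] o=[0.0682, 0.4852, 0.1400] → [0.0292, 0.2076, -0.0000, -0.9903, 0.1392, 0.0000]
J3: z=[-0.9903, 0.1392, 0.0000] o=[0.0905, 0.6443, 0.4844] → [-0.0188, -0.1334, 0.1606, -0.9903, 0.1392, 0.0000]
J4: z=[0.0895, 0.6365, -0.7660] o=[0.0714, 0.5077, 0.3687] → [-0.0655, -0.2528, -0.2177, 0.0895, 0.6365, -0.7660]
q̇ = J⁺·V = [0.7700, -0.5180, 0.4100, -0.1150]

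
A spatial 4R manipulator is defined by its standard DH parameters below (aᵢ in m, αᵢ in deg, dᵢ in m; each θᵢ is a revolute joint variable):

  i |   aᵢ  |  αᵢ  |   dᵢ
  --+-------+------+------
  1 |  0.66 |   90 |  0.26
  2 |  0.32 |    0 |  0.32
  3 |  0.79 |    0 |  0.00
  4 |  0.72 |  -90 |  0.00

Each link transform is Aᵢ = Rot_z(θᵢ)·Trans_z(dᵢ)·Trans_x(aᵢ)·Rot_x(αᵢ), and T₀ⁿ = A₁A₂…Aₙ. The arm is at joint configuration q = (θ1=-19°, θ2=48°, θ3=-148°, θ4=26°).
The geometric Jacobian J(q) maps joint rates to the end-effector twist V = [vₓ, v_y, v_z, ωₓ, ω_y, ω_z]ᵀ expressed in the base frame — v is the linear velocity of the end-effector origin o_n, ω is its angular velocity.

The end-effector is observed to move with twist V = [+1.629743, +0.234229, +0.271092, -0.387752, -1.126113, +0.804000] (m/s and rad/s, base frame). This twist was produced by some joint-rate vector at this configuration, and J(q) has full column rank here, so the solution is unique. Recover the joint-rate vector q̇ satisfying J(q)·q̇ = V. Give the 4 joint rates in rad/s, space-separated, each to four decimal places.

0.8040 0.5940 0.0800 0.5170

o_n = [0.7803, -0.6071, -0.9723]
J₁: ẑ×o_n = [0.6071, 0.7803, -0.0000], ω = ẑ
J2: z=[-0.3256, -0.9455, 0.0000] o=[0.6240, -0.2149, 0.2600] → [1.1652, -0.4012, 0.2754, -0.3256, -0.9455, 0.0000]
J3: z=[-0.3256, -0.9455, 0.0000] o=[0.7223, -0.5872, 0.4978] → [1.3900, -0.4786, 0.0613, -0.3256, -0.9455, 0.0000]
J4: z=[-0.3256, -0.9455, 0.0000] o=[0.5926, -0.5425, -0.2802] → [0.6544, -0.2253, 0.1985, -0.3256, -0.9455, 0.0000]
q̇ = J⁺·V = [0.8040, 0.5940, 0.0800, 0.5170]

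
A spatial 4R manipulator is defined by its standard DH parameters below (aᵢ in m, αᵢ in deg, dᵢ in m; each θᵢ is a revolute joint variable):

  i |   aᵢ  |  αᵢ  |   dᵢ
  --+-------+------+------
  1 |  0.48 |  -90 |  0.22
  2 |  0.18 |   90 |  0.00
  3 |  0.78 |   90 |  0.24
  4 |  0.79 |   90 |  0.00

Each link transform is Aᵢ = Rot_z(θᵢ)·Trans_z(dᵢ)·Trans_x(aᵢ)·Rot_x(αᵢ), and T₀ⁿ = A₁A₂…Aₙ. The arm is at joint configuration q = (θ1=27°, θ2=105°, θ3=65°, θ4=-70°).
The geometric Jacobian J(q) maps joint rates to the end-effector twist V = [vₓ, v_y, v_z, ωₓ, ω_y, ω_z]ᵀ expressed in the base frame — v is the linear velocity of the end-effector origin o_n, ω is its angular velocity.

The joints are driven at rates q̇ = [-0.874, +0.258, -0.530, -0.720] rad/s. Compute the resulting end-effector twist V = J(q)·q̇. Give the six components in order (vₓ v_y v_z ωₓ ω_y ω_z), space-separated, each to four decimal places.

0.6615 -0.3071 -0.0519 -0.5609 0.3453 -0.1065

o_n = [-0.5806, 0.7724, -0.2526]
J₁: ẑ×o_n = [-0.7724, -0.5806, 0.0000], ω = ẑ
J2: z=[-0.4540, 0.8910, 0.0000] o=[0.4277, 0.2179, 0.2200] → [-0.4211, -0.2145, 0.6467, -0.4540, 0.8910, 0.0000]
J3: z=[0.8606, 0.4385, -0.2588] o=[0.3862, 0.1968, 0.0461] → [0.0180, 0.5073, 0.9194, 0.8606, 0.4385, -0.2588]
J4: z=[-0.0171, -0.4830, -0.8754] o=[0.1958, 0.8931, -0.3344] → [-0.1453, 0.6811, -0.3730, -0.0171, -0.4830, -0.8754]
V = J·q̇ = [0.6615, -0.3071, -0.0519, -0.5609, 0.3453, -0.1065]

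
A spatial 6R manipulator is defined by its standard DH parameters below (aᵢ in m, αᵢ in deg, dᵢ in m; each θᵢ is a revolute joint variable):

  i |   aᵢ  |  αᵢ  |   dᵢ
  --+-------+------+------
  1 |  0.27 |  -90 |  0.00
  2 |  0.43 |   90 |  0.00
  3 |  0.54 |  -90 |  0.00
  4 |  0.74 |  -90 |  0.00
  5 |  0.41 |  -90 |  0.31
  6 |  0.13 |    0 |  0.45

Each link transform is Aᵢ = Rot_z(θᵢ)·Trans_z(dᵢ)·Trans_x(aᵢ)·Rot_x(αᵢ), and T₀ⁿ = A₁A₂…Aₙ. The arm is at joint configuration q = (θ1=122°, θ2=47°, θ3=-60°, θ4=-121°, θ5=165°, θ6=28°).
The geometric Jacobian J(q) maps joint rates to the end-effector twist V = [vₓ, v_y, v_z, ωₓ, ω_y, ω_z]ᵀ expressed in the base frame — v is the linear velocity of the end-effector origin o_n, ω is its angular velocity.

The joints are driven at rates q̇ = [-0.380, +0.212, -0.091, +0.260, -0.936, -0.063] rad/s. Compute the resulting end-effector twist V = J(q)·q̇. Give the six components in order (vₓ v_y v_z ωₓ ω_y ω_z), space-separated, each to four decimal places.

1.2444 -0.1706 -0.0526 -0.5588 -1.0186 -0.5910

o_n = [-0.2233, 1.2084, -0.6017]
J₁: ẑ×o_n = [-1.2084, -0.2233, 0.0000], ω = ẑ
J2: z=[-0.8480, -0.5299, 0.0000] o=[-0.1431, 0.2290, 0.0000] → [0.3188, -0.5102, -0.8731, -0.8480, -0.5299, 0.0000]
J3: z=[-0.3876, 0.6202, 0.6820] o=[-0.2985, 0.4777, -0.3145] → [-0.6765, -0.0600, -0.3299, -0.3876, 0.6202, 0.6820]
J4: z=[-0.7370, 0.2359, -0.6334] o=[0.0005, 0.8816, -0.5119] → [0.1858, 0.0756, -0.1880, -0.7370, 0.2359, -0.6334]
J5: z=[0.2750, 0.9607, 0.0378] o=[-0.4563, 0.9899, 0.0600] → [-0.6439, 0.1908, -0.1638, 0.2750, 0.9607, 0.0378]
J6: z=[-0.5521, 0.1900, -0.8118] o=[-0.0484, 1.2048, -0.1672] → [-0.0796, -0.0979, 0.0312, -0.5521, 0.1900, -0.8118]
V = J·q̇ = [1.2444, -0.1706, -0.0526, -0.5588, -1.0186, -0.5910]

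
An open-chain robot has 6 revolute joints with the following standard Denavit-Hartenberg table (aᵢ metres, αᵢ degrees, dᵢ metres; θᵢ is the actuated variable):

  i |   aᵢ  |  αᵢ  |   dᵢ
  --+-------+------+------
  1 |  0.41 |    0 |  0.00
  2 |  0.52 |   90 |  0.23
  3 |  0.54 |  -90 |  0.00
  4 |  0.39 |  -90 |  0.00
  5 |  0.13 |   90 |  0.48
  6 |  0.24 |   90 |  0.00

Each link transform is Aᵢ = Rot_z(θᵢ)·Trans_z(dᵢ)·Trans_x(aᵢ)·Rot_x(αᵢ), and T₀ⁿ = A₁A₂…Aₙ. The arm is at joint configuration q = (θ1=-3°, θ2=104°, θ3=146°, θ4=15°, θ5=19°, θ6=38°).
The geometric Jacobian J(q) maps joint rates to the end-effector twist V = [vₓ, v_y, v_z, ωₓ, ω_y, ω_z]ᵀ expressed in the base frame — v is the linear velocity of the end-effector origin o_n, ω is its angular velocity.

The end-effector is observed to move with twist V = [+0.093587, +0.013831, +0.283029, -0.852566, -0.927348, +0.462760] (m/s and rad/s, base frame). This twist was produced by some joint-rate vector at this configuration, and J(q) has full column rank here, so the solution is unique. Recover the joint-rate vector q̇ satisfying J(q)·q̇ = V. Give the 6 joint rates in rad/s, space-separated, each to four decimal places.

o_n = [-0.3064, -0.4548, 0.9009]
J₁: ẑ×o_n = [0.4548, -0.3064, 0.0000], ω = ẑ
J2: z=[0.0000, 0.0000, 1.0000] o=[0.4094, -0.0215, 0.0000] → [0.4334, -0.7159, 0.0000, 0.0000, 0.0000, 1.0000]
J3: z=[0.9816, 0.1908, 0.0000] o=[0.3102, 0.4890, 0.2300] → [0.1280, -0.6586, -0.8088, 0.9816, 0.1908, 0.0000]
J4: z=[0.1067, -0.5489, -0.8290] o=[0.3956, 0.0495, 0.5320] → [-0.6206, 0.5427, -0.4392, 0.1067, -0.5489, -0.8290]
J5: z=[-0.9891, 0.0263, -0.1447] o=[0.3561, -0.2763, 0.7426] → [-0.0217, 0.2524, 0.1940, -0.9891, 0.0263, -0.1447]
J6: z=[0.0679, -0.7910, -0.6080] o=[-0.1356, -0.3431, 0.7746] → [-0.1678, 0.0953, -0.1427, 0.0679, -0.7910, -0.6080]
q̇ = J⁺·V = [0.3520, 0.9630, -0.6390, 0.4410, 0.3250, 0.7230]

0.3520 0.9630 -0.6390 0.4410 0.3250 0.7230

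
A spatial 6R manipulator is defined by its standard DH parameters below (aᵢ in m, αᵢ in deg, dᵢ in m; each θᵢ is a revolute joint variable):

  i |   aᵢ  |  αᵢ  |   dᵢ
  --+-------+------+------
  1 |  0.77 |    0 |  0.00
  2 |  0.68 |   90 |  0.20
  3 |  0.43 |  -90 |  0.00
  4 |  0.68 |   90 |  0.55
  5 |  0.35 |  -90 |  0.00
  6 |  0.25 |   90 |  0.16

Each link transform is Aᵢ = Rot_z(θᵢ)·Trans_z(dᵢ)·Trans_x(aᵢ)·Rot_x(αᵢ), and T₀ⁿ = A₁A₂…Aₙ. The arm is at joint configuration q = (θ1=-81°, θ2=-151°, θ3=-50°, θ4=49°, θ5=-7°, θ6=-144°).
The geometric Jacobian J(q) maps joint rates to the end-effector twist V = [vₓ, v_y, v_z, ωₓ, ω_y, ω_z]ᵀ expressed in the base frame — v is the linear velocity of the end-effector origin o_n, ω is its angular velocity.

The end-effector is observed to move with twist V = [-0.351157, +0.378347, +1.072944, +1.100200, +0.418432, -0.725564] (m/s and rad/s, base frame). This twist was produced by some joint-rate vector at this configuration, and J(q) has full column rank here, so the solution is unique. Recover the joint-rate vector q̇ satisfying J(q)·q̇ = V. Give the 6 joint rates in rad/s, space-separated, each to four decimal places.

-0.4320 0.3860 0.7820 -0.1850 0.4490 -0.5220

o_n = [-1.4850, 0.4137, -0.1956]
J₁: ẑ×o_n = [-0.4137, -1.4850, 0.0000], ω = ẑ
J2: z=[0.0000, 0.0000, 1.0000] o=[0.1205, -0.7605, 0.0000] → [-1.1742, -1.6054, 0.0000, 0.0000, 0.0000, 1.0000]
J3: z=[0.7880, 0.6157, 0.0000] o=[-0.2982, -0.2247, 0.2000] → [-0.2435, 0.3117, 1.2337, 0.7880, 0.6157, 0.0000]
J4: z=[-0.4716, 0.6037, 0.6428] o=[-0.4684, -0.0069, -0.1294] → [-0.3103, -0.6847, 0.4153, -0.4716, 0.6037, 0.6428]
J5: z=[0.2183, 0.7862, -0.5781] o=[-1.3087, 0.2352, -0.1176] → [0.0419, 0.1189, 0.1776, 0.2183, 0.7862, -0.5781]
J6: z=[-0.5722, 0.5830, 0.5767] o=[-1.5854, 0.1634, -0.3196] → [-0.0720, 0.1289, -0.2017, -0.5722, 0.5830, 0.5767]
q̇ = J⁺·V = [-0.4320, 0.3860, 0.7820, -0.1850, 0.4490, -0.5220]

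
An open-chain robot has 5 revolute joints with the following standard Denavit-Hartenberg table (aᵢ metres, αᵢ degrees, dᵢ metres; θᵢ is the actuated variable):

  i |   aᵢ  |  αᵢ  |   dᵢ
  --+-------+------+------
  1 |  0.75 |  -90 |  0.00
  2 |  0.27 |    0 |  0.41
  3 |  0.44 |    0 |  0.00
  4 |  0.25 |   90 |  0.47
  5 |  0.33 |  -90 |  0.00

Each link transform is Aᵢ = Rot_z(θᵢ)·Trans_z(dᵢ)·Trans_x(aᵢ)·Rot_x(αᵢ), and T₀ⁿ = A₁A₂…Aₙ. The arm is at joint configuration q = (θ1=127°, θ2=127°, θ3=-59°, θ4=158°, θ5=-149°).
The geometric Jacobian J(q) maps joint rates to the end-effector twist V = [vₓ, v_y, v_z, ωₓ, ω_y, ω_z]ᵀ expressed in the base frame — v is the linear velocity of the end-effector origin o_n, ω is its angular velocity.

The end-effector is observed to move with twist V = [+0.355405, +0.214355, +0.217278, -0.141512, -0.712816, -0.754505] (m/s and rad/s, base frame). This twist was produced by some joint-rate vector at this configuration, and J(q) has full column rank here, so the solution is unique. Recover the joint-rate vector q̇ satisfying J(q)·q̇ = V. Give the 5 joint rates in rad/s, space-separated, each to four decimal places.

o_n = [-1.0336, 0.1918, -0.6472]
J₁: ẑ×o_n = [-0.1918, -1.0336, 0.0000], ω = ẑ
J2: z=[-0.7986, -0.6018, 0.0000] o=[-0.4514, 0.5990, 0.0000] → [0.3895, -0.5169, -0.0252, -0.7986, -0.6018, 0.0000]
J3: z=[-0.7986, -0.6018, 0.0000] o=[-0.6810, 0.2225, -0.2156] → [0.2597, -0.3447, -0.1877, -0.7986, -0.6018, 0.0000]
J4: z=[-0.7986, -0.6018, 0.0000] o=[-0.7802, 0.3541, -0.6236] → [0.0142, -0.0189, -0.0228, -0.7986, -0.6018, 0.0000]
J5: z=[0.4329, -0.5745, -0.6947] o=[-1.0511, -0.0674, -0.4438] → [0.2970, 0.0759, 0.1223, 0.4329, -0.5745, -0.6947]
q̇ = J⁺·V = [-0.2870, 0.8400, -0.9060, 0.6080, 0.6730]

-0.2870 0.8400 -0.9060 0.6080 0.6730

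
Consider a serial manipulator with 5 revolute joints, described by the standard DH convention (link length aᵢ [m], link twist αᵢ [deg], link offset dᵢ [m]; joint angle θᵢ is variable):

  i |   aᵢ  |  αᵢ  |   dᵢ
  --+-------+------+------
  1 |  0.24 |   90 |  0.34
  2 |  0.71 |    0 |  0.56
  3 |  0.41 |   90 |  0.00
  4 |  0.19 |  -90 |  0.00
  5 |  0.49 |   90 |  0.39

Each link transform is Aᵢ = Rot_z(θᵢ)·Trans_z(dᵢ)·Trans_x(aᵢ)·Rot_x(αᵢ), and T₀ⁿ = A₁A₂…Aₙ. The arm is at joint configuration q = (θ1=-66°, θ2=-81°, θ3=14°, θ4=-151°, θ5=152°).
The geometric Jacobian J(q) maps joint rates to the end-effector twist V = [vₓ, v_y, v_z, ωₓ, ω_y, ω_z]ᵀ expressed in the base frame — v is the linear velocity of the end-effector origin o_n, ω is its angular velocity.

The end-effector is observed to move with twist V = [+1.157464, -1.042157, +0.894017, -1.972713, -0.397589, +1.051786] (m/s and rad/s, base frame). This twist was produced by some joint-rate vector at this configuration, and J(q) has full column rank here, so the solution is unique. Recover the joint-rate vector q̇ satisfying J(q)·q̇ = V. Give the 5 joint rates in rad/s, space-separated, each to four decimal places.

o_n = [0.0504, -0.9406, -1.0182]
J₁: ẑ×o_n = [0.9406, 0.0504, -0.0000], ω = ẑ
J2: z=[-0.9135, -0.4067, 0.0000] o=[0.0976, -0.2193, 0.3400] → [0.5524, -1.2408, 0.6398, -0.9135, -0.4067, 0.0000]
J3: z=[-0.9135, -0.4067, 0.0000] o=[-0.3688, -0.5485, -0.3613] → [0.2672, -0.6001, 0.5288, -0.9135, -0.4067, 0.0000]
J4: z=[-0.3744, 0.8409, -0.3907] o=[-0.3036, -0.6948, -0.7387] → [-0.3311, -0.2430, -0.2057, -0.3744, 0.8409, -0.3907]
J5: z=[0.8761, 0.1827, -0.4463] o=[-0.2459, -0.5981, -0.5857] → [-0.2319, 0.2466, -0.3543, 0.8761, 0.1827, -0.4463]
q̇ = J⁺·V = [0.7210, 0.1660, 0.9390, 0.2750, -0.9820]

0.7210 0.1660 0.9390 0.2750 -0.9820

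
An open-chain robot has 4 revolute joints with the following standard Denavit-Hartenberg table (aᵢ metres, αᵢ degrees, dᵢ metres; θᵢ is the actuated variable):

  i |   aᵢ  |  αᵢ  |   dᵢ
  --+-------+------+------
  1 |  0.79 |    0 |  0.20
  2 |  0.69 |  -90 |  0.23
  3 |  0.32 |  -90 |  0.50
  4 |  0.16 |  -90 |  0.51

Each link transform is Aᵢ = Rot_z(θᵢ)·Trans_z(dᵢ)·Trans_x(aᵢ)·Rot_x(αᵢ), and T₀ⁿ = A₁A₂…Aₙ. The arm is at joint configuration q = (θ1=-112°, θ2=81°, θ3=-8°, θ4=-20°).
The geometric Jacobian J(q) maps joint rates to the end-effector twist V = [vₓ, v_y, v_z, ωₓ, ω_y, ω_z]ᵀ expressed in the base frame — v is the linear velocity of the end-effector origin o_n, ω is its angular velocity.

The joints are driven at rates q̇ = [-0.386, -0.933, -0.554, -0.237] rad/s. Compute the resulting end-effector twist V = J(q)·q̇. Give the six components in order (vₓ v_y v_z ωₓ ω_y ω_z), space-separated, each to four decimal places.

o_n = [1.0413, -0.8888, -0.0096]
J₁: ẑ×o_n = [0.8888, 1.0413, -0.0000], ω = ẑ
J2: z=[0.0000, 0.0000, 1.0000] o=[-0.2959, -0.7325, 0.2000] → [0.1563, 1.3372, -0.0000, 0.0000, 0.0000, 1.0000]
J3: z=[0.5150, 0.8572, 0.0000] o=[0.2955, -1.0879, 0.4300] → [-0.3768, 0.2264, -0.5368, 0.5150, 0.8572, 0.0000]
J4: z=[0.1193, -0.0717, -0.9903] o=[0.8246, -0.8225, 0.4745] → [-0.0310, -0.1568, 0.0076, 0.1193, -0.0717, -0.9903]
V = J·q̇ = [-0.2729, -1.7378, 0.2956, -0.3136, -0.4579, -1.0843]

-0.2729 -1.7378 0.2956 -0.3136 -0.4579 -1.0843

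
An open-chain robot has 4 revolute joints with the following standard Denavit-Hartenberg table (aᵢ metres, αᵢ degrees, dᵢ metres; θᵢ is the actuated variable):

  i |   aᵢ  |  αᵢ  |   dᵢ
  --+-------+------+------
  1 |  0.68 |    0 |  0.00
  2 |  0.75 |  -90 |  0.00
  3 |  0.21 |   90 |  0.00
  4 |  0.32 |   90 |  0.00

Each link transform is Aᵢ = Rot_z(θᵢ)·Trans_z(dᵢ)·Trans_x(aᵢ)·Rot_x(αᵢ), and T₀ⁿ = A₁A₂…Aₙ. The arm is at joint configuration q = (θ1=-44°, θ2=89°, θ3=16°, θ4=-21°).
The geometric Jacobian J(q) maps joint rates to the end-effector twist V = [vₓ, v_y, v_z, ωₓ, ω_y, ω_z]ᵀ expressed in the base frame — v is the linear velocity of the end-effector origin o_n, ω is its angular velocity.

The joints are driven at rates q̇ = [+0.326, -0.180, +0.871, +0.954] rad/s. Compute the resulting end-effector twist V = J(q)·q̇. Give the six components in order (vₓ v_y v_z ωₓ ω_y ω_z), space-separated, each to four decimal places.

-0.1756 0.4887 -0.4561 -0.4300 0.8018 1.0630

o_n = [1.4464, 0.3227, -0.1402]
J₁: ẑ×o_n = [-0.3227, 1.4464, 0.0000], ω = ẑ
J2: z=[0.0000, 0.0000, 1.0000] o=[0.4892, -0.4724, 0.0000] → [-0.7950, 0.9572, 0.0000, 0.0000, 0.0000, 1.0000]
J3: z=[-0.7071, 0.7071, 0.0000] o=[1.0195, 0.0580, 0.0000] → [-0.0992, -0.0992, -0.4890, -0.7071, 0.7071, 0.0000]
J4: z=[0.1949, 0.1949, 0.9613] o=[1.1622, 0.2007, -0.0579] → [-0.1333, 0.2892, -0.0316, 0.1949, 0.1949, 0.9613]
V = J·q̇ = [-0.1756, 0.4887, -0.4561, -0.4300, 0.8018, 1.0630]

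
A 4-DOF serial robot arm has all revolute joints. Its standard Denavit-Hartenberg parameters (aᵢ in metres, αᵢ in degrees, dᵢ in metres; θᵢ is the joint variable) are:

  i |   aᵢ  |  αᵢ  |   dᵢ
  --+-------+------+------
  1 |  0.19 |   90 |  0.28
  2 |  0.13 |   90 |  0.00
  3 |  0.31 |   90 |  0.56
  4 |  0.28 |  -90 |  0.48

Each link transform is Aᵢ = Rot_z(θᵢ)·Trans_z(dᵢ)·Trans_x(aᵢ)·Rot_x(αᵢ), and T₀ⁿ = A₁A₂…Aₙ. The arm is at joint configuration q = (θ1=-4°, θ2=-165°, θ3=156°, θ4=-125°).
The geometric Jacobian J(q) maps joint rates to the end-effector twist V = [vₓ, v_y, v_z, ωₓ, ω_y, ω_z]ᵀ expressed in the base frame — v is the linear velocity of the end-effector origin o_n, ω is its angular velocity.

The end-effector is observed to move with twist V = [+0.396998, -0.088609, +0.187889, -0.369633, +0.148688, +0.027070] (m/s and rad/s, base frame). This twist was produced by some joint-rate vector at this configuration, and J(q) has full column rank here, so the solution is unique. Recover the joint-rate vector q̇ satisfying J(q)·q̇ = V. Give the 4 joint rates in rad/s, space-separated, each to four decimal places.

o_n = [-0.1125, -0.4926, 0.5505]
J₁: ẑ×o_n = [0.4926, -0.1125, 0.0000], ω = ẑ
J2: z=[-0.0698, -0.9976, 0.0000] o=[0.1895, -0.0133, 0.2800] → [-0.2699, 0.0189, -0.2679, -0.0698, -0.9976, 0.0000]
J3: z=[-0.2582, 0.0181, 0.9659] o=[0.0643, -0.0045, 0.2464] → [0.4770, -0.0922, 0.1292, -0.2582, 0.0181, 0.9659]
J4: z=[-0.4556, -0.8839, -0.1053] o=[0.1838, -0.1392, 0.8606] → [0.2369, -0.1101, -0.1009, -0.4556, -0.8839, -0.1053]
q̇ = J⁺·V = [-0.3600, -0.7200, 0.4720, 0.6540]

-0.3600 -0.7200 0.4720 0.6540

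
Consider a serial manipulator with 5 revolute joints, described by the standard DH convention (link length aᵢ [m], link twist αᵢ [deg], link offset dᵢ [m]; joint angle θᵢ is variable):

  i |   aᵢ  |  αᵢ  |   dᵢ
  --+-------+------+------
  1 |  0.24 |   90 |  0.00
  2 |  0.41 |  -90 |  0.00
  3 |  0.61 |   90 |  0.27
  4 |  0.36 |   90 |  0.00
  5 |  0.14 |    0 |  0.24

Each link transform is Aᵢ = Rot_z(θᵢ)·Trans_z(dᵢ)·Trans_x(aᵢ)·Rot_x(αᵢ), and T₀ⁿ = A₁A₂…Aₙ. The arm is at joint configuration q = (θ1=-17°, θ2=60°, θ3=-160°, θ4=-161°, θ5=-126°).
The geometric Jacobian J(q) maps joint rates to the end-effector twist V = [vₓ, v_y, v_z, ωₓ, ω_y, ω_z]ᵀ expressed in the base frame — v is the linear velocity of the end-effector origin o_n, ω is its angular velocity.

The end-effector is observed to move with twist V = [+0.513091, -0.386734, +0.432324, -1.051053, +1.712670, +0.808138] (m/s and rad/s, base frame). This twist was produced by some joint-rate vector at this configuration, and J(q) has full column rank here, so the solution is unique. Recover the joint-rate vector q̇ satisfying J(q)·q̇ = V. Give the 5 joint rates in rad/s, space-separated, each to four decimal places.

-0.2060 -0.8220 0.9640 0.4350 0.8960

o_n = [-0.0716, -0.1857, 0.3727]
J₁: ẑ×o_n = [0.1857, -0.0716, 0.0000], ω = ẑ
J2: z=[-0.2924, -0.9563, 0.0000] o=[0.2295, -0.0702, 0.0000] → [-0.3564, 0.1090, -0.2542, -0.2924, -0.9563, 0.0000]
J3: z=[-0.8282, 0.2532, 0.5000] o=[0.4256, -0.1301, 0.3551] → [0.0323, -0.2340, 0.1719, -0.8282, 0.2532, 0.5000]
J4: z=[0.1112, 0.9486, -0.2962] o=[-0.1331, -0.1775, -0.0063] → [0.3572, -0.0604, -0.0593, 0.1112, 0.9486, -0.2962]
J5: z=[-0.6042, 0.3012, 0.7377] o=[0.1509, -0.1426, 0.2121] → [0.0802, -0.0671, 0.0931, -0.6042, 0.3012, 0.7377]
q̇ = J⁺·V = [-0.2060, -0.8220, 0.9640, 0.4350, 0.8960]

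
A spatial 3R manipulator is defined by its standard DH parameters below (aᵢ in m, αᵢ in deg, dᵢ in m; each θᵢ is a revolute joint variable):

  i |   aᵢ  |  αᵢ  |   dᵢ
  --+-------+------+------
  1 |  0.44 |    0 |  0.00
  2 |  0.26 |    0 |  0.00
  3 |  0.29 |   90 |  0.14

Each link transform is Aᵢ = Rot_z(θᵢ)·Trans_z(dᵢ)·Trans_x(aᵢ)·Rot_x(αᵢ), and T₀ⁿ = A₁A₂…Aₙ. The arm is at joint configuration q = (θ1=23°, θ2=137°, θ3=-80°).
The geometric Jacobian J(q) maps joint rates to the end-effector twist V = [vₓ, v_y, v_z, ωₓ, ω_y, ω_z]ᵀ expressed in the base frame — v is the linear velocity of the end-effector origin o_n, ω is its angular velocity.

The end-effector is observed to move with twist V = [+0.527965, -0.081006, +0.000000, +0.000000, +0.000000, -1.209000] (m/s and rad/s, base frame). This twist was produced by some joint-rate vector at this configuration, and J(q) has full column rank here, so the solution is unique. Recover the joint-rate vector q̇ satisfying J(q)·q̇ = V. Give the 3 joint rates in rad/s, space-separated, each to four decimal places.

-0.5950 -0.3090 -0.3050

o_n = [0.2111, 0.5464, 0.1400]
J₁: ẑ×o_n = [-0.5464, 0.2111, 0.0000], ω = ẑ
J2: z=[0.0000, 0.0000, 1.0000] o=[0.4050, 0.1719, 0.0000] → [-0.3745, -0.1940, 0.0000, 0.0000, 0.0000, 1.0000]
J3: z=[0.0000, 0.0000, 1.0000] o=[0.1607, 0.2608, 0.0000] → [-0.2856, 0.0504, 0.0000, 0.0000, 0.0000, 1.0000]
q̇ = J⁺·V = [-0.5950, -0.3090, -0.3050]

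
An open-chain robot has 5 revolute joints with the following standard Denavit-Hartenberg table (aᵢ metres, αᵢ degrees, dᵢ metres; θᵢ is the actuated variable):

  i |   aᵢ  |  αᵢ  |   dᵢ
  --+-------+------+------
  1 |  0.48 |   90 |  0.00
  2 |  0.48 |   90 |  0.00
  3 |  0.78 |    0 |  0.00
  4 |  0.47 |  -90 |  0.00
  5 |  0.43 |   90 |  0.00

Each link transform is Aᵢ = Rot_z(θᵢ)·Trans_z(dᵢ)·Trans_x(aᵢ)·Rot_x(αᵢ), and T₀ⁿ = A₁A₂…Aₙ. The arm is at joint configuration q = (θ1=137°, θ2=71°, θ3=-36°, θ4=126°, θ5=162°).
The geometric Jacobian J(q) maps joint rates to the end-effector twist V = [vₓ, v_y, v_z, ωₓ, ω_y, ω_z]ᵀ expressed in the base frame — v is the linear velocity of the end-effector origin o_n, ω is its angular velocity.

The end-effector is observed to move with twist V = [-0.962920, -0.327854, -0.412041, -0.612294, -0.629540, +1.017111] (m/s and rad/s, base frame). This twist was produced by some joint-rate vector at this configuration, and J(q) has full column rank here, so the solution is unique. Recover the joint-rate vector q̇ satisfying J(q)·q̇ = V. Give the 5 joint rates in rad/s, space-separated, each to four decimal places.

0.8130 -0.8780 -0.5400 0.4910 -0.1990

o_n = [-0.7948, 0.1977, 1.0938]
J₁: ẑ×o_n = [-0.1977, -0.7948, 0.0000], ω = ẑ
J2: z=[0.6820, 0.7314, 0.0000] o=[-0.3510, 0.3274, 0.0000] → [0.7999, -0.7459, 0.2361, 0.6820, 0.7314, 0.0000]
J3: z=[-0.6915, 0.6448, -0.3256] o=[-0.4653, 0.4339, 0.4538] → [0.3357, 0.5498, 0.3758, -0.6915, 0.6448, -0.3256]
J4: z=[-0.6915, 0.6448, -0.3256] o=[-0.9283, 0.2387, 1.0505] → [0.0145, -0.0136, -0.0577, -0.6915, 0.6448, -0.3256]
J5: z=[0.2381, -0.2220, -0.9455] o=[-0.6077, 0.5825, 1.0505] → [-0.3734, 0.1665, -0.1331, 0.2381, -0.2220, -0.9455]
q̇ = J⁺·V = [0.8130, -0.8780, -0.5400, 0.4910, -0.1990]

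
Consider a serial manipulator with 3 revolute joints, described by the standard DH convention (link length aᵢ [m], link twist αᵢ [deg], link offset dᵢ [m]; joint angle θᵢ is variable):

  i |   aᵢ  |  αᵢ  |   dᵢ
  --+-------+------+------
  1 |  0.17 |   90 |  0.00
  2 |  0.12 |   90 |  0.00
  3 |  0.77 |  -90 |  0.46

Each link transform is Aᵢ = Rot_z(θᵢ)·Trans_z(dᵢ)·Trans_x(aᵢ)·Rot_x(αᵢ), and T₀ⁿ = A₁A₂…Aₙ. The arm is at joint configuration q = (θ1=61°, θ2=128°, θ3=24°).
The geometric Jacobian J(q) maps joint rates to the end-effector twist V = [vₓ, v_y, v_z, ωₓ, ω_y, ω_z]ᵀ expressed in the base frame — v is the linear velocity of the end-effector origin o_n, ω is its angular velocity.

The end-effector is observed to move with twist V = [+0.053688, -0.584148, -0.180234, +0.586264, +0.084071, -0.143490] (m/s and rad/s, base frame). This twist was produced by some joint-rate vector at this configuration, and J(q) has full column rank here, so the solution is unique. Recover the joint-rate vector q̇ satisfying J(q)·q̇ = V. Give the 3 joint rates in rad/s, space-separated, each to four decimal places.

-0.4230 0.4720 0.4540

o_n = [0.2863, -0.1295, 0.9321]
J₁: ẑ×o_n = [0.1295, 0.2863, -0.0000], ω = ẑ
J2: z=[0.8746, -0.4848, 0.0000] o=[0.0824, 0.1487, 0.0000] → [-0.4519, -0.8152, -0.1445, 0.8746, -0.4848, 0.0000]
J3: z=[0.3820, 0.6892, 0.6157] o=[0.0466, 0.0841, 0.0946] → [0.7087, -0.1724, -0.2468, 0.3820, 0.6892, 0.6157]
q̇ = J⁺·V = [-0.4230, 0.4720, 0.4540]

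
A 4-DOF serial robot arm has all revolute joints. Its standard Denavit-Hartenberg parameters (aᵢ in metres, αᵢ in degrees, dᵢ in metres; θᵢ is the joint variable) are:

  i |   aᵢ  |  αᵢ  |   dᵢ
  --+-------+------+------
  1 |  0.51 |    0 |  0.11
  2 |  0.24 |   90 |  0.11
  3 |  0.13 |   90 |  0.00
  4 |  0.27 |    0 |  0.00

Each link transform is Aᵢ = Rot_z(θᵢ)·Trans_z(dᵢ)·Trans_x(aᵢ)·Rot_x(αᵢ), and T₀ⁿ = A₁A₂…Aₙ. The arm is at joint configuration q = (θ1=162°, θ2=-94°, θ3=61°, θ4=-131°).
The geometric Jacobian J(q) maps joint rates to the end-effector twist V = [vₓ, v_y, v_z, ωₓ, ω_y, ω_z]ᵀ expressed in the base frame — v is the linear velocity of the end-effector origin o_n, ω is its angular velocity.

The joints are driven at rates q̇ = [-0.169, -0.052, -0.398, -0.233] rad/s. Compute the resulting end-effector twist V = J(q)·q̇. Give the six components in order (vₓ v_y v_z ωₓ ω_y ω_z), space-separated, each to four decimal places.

0.1115 0.0537 -0.0324 -0.4454 -0.0399 -0.1080

o_n = [-0.5926, 0.4353, 0.1788]
J₁: ẑ×o_n = [-0.4353, -0.5926, 0.0000], ω = ẑ
J2: z=[0.0000, 0.0000, 1.0000] o=[-0.4850, 0.1576, 0.1100] → [-0.2777, -0.1076, 0.0000, 0.0000, 0.0000, 1.0000]
J3: z=[0.9272, -0.3746, 0.0000] o=[-0.3951, 0.3801, 0.2200] → [0.0154, 0.0382, -0.0229, 0.9272, -0.3746, 0.0000]
J4: z=[0.3276, 0.8109, -0.4848] o=[-0.3715, 0.4386, 0.3337] → [-0.1272, 0.1580, 0.1782, 0.3276, 0.8109, -0.4848]
V = J·q̇ = [0.1115, 0.0537, -0.0324, -0.4454, -0.0399, -0.1080]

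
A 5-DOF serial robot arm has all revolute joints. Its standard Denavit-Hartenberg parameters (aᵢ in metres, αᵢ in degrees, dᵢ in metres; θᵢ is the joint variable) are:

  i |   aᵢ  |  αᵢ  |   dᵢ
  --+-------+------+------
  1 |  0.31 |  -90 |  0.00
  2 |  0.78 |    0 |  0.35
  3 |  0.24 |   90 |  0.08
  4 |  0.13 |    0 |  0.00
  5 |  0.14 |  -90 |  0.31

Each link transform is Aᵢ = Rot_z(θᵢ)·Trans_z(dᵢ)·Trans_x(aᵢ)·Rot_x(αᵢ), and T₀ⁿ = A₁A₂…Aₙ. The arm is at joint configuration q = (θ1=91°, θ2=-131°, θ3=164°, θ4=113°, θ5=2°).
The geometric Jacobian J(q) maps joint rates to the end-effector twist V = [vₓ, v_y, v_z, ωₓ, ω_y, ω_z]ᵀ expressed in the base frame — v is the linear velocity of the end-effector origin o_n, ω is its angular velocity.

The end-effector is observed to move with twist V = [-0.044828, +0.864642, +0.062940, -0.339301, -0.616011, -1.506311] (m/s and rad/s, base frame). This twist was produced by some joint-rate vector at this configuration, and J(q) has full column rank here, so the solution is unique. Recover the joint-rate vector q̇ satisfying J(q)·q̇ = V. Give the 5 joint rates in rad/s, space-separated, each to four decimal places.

o_n = [-0.6778, 0.0644, 0.7778]
J₁: ẑ×o_n = [-0.0644, -0.6778, 0.0000], ω = ẑ
J2: z=[-0.9998, -0.0175, 0.0000] o=[-0.0054, 0.3100, 0.0000] → [-0.0136, 0.7777, 0.2338, -0.9998, -0.0175, 0.0000]
J3: z=[-0.9998, -0.0175, 0.0000] o=[-0.3464, -0.2078, 0.5887] → [-0.0033, 0.1891, -0.2779, -0.9998, -0.0175, 0.0000]
J4: z=[-0.0095, 0.5446, 0.8387] o=[-0.4299, -0.0079, 0.4580] → [0.1136, -0.2048, 0.1343, -0.0095, 0.5446, 0.8387]
J5: z=[-0.0095, 0.5446, 0.8387] o=[-0.5488, -0.0526, 0.4856] → [0.0610, -0.1054, 0.0691, -0.0095, 0.5446, 0.8387]
q̇ = J⁺·V = [-0.5670, 0.4810, -0.1310, -0.1310, -0.9890]

-0.5670 0.4810 -0.1310 -0.1310 -0.9890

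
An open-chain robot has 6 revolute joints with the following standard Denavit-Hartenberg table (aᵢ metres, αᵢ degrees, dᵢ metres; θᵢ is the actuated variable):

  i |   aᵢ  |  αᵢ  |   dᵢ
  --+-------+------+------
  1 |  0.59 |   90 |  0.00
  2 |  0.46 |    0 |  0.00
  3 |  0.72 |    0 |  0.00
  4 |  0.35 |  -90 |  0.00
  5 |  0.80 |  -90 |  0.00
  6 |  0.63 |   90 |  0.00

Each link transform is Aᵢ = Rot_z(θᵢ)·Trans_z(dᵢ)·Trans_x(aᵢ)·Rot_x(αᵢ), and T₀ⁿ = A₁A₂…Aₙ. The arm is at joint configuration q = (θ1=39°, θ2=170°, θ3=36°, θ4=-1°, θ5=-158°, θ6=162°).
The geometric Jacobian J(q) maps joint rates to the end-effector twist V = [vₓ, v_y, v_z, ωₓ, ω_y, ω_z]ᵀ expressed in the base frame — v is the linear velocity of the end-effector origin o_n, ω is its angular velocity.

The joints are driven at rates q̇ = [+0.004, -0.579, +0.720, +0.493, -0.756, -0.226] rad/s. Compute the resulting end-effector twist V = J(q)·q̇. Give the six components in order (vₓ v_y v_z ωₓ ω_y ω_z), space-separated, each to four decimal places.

o_n = [-0.5284, -0.5247, -0.1285]
J₁: ẑ×o_n = [0.5247, -0.5284, 0.0000], ω = ẑ
J2: z=[0.6293, -0.7771, 0.0000] o=[0.4585, 0.3713, 0.0000] → [0.0999, 0.0809, -1.3309, 0.6293, -0.7771, 0.0000]
J3: z=[0.6293, -0.7771, 0.0000] o=[0.1065, 0.0862, 0.0799] → [0.1620, 0.1312, -0.8779, 0.6293, -0.7771, 0.0000]
J4: z=[0.6293, -0.7771, 0.0000] o=[-0.3965, -0.3210, -0.2357] → [-0.0833, -0.0675, -0.2307, 0.6293, -0.7771, 0.0000]
J5: z=[0.3284, 0.2660, -0.9063] o=[-0.6430, -0.5207, -0.3837] → [0.0642, -0.1876, -0.0318, 0.3284, 0.2660, -0.9063]
J6: z=[0.3196, -0.9342, -0.1583] o=[0.0681, -0.3305, -0.0702] → [0.0238, 0.1131, -0.6193, 0.3196, -0.9342, -0.1583]
V = J·q̇ = [-0.0341, 0.1285, 0.1888, 0.0785, -0.4826, 0.7249]

-0.0341 0.1285 0.1888 0.0785 -0.4826 0.7249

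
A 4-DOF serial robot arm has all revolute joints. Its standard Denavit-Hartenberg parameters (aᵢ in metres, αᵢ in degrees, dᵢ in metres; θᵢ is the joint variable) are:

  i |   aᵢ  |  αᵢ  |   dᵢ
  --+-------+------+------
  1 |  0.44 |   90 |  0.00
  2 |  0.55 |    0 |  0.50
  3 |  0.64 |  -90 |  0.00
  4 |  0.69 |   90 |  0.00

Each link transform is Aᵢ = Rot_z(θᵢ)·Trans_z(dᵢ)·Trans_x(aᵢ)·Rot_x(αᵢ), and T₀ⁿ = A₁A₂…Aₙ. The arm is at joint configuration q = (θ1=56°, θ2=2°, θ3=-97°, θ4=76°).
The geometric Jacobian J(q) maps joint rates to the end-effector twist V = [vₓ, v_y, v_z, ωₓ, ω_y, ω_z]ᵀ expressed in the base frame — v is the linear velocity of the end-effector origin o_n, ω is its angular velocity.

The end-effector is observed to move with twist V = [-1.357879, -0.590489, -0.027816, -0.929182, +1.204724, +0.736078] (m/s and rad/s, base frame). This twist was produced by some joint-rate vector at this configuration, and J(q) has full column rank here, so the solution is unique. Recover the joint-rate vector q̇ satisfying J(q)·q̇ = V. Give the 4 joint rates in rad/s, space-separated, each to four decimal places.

o_n = [0.3736, 0.8570, -0.7847]
J₁: ẑ×o_n = [-0.8570, 0.3736, 0.0000], ω = ẑ
J2: z=[0.8290, -0.5592, 0.0000] o=[0.2460, 0.3648, 0.0000] → [0.4388, 0.6505, 0.4793, 0.8290, -0.5592, 0.0000]
J3: z=[0.8290, -0.5592, 0.0000] o=[0.9679, 0.5409, 0.0192] → [0.4495, 0.6664, -0.0703, 0.8290, -0.5592, 0.0000]
J4: z=[0.5571, 0.8259, -0.0872] o=[0.9367, 0.4946, -0.6184] → [-0.1058, 0.1417, 0.6670, 0.5571, 0.8259, -0.0872]
q̇ = J⁺·V = [0.7780, -0.8190, -0.6250, 0.4810]

0.7780 -0.8190 -0.6250 0.4810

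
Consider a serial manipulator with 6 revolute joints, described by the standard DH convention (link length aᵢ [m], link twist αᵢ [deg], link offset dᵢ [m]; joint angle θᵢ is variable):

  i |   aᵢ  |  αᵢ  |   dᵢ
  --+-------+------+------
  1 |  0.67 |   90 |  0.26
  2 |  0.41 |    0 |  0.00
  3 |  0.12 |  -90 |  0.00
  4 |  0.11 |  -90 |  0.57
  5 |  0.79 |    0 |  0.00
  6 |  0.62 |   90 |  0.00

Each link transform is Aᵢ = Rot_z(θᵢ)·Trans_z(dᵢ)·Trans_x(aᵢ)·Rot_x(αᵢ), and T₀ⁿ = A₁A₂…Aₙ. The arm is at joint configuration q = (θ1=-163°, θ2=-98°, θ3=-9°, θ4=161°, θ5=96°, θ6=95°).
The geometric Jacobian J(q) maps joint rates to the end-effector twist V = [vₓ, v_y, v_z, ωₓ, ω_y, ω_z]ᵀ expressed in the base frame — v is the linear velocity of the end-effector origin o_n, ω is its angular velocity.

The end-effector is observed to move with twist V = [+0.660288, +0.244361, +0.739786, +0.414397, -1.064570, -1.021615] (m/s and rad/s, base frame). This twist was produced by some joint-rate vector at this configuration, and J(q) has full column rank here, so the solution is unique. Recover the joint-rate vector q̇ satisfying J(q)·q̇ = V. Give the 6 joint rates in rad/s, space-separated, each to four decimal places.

o_n = [-0.3652, 0.0862, -0.7578]
J₁: ẑ×o_n = [-0.0862, -0.3652, 0.0000], ω = ẑ
J2: z=[-0.2924, 0.9563, 0.0000] o=[-0.6407, -0.1959, 0.2600] → [-0.9733, -0.2976, -0.3459, -0.2924, 0.9563, 0.0000]
J3: z=[-0.2924, 0.9563, 0.0000] o=[-0.5862, -0.1792, -0.1460] → [-0.5851, -0.1789, -0.2889, -0.2924, 0.9563, 0.0000]
J4: z=[-0.9145, -0.2796, -0.2924] o=[-0.5526, -0.1689, -0.2608] → [0.2136, -0.5093, -0.1809, -0.9145, -0.2796, -0.2924]
J5: z=[-0.3675, 0.8764, 0.3113] o=[-1.0925, -0.3715, -0.3280] → [-0.5192, 0.0685, -0.8055, -0.3675, 0.8764, 0.3113]
J6: z=[-0.3675, 0.8764, 0.3113] o=[-0.3600, -0.1194, -0.1729] → [-0.5766, -0.2166, -0.0710, -0.3675, 0.8764, 0.3113]
q̇ = J⁺·V = [-0.6990, 0.1140, -0.2850, 0.0130, -0.8530, -0.1710]

-0.6990 0.1140 -0.2850 0.0130 -0.8530 -0.1710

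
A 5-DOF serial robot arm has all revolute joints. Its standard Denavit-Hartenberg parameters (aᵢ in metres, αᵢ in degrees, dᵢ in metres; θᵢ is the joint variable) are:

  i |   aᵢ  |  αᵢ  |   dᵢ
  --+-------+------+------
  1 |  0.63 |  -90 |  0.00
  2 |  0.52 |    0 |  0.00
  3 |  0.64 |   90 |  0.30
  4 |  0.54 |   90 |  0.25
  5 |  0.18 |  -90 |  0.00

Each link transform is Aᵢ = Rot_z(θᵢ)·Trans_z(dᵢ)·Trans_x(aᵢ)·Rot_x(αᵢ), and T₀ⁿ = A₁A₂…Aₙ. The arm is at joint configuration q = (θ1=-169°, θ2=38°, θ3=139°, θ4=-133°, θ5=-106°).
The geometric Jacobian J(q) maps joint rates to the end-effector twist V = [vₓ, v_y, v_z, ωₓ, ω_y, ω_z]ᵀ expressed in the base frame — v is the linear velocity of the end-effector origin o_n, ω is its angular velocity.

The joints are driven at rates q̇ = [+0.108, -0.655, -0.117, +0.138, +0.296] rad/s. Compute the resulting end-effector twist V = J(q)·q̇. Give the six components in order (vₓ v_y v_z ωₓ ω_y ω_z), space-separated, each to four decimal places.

-0.2681 -0.0482 0.0498 -0.3281 0.5170 -0.0185

o_n = [-0.7363, -0.0834, -0.4130]
J₁: ẑ×o_n = [0.0834, -0.7363, 0.0000], ω = ẑ
J2: z=[0.1908, -0.9816, 0.0000] o=[-0.6184, -0.1202, 0.0000] → [0.4054, 0.0788, -0.1087, 0.1908, -0.9816, 0.0000]
J3: z=[0.1908, -0.9816, 0.0000] o=[-1.0207, -0.1984, -0.3201] → [0.0912, 0.0177, 0.3011, 0.1908, -0.9816, 0.0000]
J4: z=[-0.0514, -0.0100, -0.9986] o=[-0.3360, -0.3709, -0.3536] → [0.2878, 0.3966, -0.0188, -0.0514, -0.0100, -0.9986]
J5: z=[-0.5868, -0.8088, 0.0383] o=[-0.7853, -0.0559, -0.5840] → [-0.1373, 0.1022, 0.0557, -0.5868, -0.8088, 0.0383]
V = J·q̇ = [-0.2681, -0.0482, 0.0498, -0.3281, 0.5170, -0.0185]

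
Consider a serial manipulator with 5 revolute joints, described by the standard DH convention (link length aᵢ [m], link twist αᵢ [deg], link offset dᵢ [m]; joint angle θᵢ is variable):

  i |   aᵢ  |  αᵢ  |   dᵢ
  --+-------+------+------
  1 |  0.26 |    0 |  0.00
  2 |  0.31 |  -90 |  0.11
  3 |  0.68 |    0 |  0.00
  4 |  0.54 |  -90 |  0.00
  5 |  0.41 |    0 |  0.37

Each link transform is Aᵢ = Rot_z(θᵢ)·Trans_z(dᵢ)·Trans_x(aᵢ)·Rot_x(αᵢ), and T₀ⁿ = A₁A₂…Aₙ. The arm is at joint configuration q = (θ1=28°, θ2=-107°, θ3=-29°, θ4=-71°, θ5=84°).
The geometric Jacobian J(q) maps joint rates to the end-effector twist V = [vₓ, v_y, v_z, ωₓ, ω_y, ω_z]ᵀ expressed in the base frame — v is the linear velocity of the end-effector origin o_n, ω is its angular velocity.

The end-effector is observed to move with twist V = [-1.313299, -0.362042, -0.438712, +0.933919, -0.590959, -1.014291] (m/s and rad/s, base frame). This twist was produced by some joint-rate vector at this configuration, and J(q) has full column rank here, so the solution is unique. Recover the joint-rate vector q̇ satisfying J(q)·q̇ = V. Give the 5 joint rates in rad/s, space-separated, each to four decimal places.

o_n = [0.0522, -1.1022, 1.0779]
J₁: ẑ×o_n = [1.1022, 0.0522, -0.0000], ω = ẑ
J2: z=[0.0000, 0.0000, 1.0000] o=[0.2296, 0.1221, 0.0000] → [1.2243, -0.1774, 0.0000, 0.0000, 0.0000, 1.0000]
J3: z=[0.9816, 0.1908, 0.0000] o=[0.2887, -0.1822, 0.1100] → [0.1847, -0.9501, -0.8579, 0.9816, 0.1908, 0.0000]
J4: z=[0.9816, 0.1908, 0.0000] o=[0.4022, -0.7661, 0.4397] → [0.1218, -0.6265, -0.2632, 0.9816, 0.1908, 0.0000]
J5: z=[0.1879, -0.9667, 0.1736] o=[0.3843, -0.6740, 0.9715] → [-0.0286, -0.0777, -0.4016, 0.1879, -0.9667, 0.1736]
q̇ = J⁺·V = [-0.2040, -0.9440, -0.1380, 0.9420, 0.7700]

-0.2040 -0.9440 -0.1380 0.9420 0.7700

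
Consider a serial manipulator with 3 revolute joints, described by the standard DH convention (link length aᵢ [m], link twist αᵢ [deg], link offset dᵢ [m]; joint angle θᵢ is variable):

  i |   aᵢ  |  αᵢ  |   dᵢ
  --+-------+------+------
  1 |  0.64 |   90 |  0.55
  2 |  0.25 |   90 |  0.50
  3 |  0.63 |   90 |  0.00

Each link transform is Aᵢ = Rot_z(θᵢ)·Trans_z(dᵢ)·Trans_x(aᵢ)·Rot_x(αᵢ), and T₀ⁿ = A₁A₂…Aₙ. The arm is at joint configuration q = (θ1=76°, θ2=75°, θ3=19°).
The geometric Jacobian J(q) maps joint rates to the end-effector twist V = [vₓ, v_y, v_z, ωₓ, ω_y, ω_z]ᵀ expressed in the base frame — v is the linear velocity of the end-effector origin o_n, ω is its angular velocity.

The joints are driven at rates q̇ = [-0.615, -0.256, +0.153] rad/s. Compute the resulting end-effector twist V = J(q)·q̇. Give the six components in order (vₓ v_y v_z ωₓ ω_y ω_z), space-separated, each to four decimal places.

o_n = [0.8919, 0.6628, 1.3669]
J₁: ẑ×o_n = [-0.6628, 0.8919, 0.0000], ω = ẑ
J2: z=[0.9703, -0.2419, 0.0000] o=[0.1548, 0.6210, 0.5500] → [-0.1976, -0.7926, 0.2189, 0.9703, -0.2419, 0.0000]
J3: z=[0.2337, 0.9372, -0.2588] o=[0.6556, 0.5628, 0.7915] → [0.5651, -0.1956, -0.1981, 0.2337, 0.9372, -0.2588]
V = J·q̇ = [0.5447, -0.3756, -0.0863, -0.2126, 0.2053, -0.6546]

0.5447 -0.3756 -0.0863 -0.2126 0.2053 -0.6546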